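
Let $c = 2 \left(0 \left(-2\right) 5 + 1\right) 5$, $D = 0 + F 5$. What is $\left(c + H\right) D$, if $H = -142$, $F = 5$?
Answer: $-3300$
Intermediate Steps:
$D = 25$ ($D = 0 + 5 \cdot 5 = 0 + 25 = 25$)
$c = 10$ ($c = 2 \left(0 \cdot 5 + 1\right) 5 = 2 \left(0 + 1\right) 5 = 2 \cdot 1 \cdot 5 = 2 \cdot 5 = 10$)
$\left(c + H\right) D = \left(10 - 142\right) 25 = \left(-132\right) 25 = -3300$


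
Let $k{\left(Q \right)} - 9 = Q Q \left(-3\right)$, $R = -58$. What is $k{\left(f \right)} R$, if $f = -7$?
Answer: $8004$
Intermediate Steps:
$k{\left(Q \right)} = 9 - 3 Q^{2}$ ($k{\left(Q \right)} = 9 + Q Q \left(-3\right) = 9 + Q^{2} \left(-3\right) = 9 - 3 Q^{2}$)
$k{\left(f \right)} R = \left(9 - 3 \left(-7\right)^{2}\right) \left(-58\right) = \left(9 - 147\right) \left(-58\right) = \left(-138\right) \left(-58\right) = 8004$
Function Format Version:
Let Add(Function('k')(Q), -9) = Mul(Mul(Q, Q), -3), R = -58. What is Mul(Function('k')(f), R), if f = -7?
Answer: 8004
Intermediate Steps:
Function('k')(Q) = Add(9, Mul(-3, Pow(Q, 2))) (Function('k')(Q) = Add(9, Mul(Mul(Q, Q), -3)) = Add(9, Mul(Pow(Q, 2), -3)) = Add(9, Mul(-3, Pow(Q, 2))))
Mul(Function('k')(f), R) = Mul(Add(9, Mul(-3, Pow(-7, 2))), -58) = Mul(Add(9, Mul(-3, 49)), -58) = Mul(Add(9, -147), -58) = Mul(-138, -58) = 8004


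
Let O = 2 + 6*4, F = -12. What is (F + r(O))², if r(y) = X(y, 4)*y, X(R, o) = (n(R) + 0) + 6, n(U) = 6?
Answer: 90000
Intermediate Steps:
X(R, o) = 12 (X(R, o) = (6 + 0) + 6 = 6 + 6 = 12)
O = 26 (O = 2 + 24 = 26)
r(y) = 12*y
(F + r(O))² = (-12 + 12*26)² = (-12 + 312)² = 300² = 90000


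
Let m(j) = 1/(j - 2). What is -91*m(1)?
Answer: 91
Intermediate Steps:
m(j) = 1/(-2 + j)
-91*m(1) = -91/(-2 + 1) = -91/(-1) = -91*(-1) = 91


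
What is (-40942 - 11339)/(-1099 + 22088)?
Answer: -52281/20989 ≈ -2.4909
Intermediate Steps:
(-40942 - 11339)/(-1099 + 22088) = -52281/20989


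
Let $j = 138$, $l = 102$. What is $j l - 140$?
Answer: $13936$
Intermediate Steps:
$j l - 140 = 138 \cdot 102 - 140 = 14076 - 140 = 13936$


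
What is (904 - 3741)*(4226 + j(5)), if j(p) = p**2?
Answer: -12060087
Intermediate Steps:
(904 - 3741)*(4226 + j(5)) = (904 - 3741)*(4226 + 5**2) = -2837*(4226 + 25) = -2837*4251 = -12060087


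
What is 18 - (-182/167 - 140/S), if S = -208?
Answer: 159931/8684 ≈ 18.417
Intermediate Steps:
18 - (-182/167 - 140/S) = 18 - (-182/167 - 140/(-208)) = 18 - (-182*1/167 - 140*(-1/208)) = 18 - (-182/167 + 35/52) = 18 - 1*(-3619/8684) = 18 + 3619/8684 = 159931/8684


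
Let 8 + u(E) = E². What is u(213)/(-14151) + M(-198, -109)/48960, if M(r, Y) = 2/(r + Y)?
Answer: -113634753037/35449953120 ≈ -3.2055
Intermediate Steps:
M(r, Y) = 2/(Y + r)
u(E) = -8 + E²
u(213)/(-14151) + M(-198, -109)/48960 = (-8 + 213²)/(-14151) + (2/(-109 - 198))/48960 = (-8 + 45369)*(-1/14151) + (2/(-307))*(1/48960) = 45361*(-1/14151) + (2*(-1/307))*(1/48960) = -45361/14151 - 2/307*1/48960 = -45361/14151 - 1/7515360 = -113634753037/35449953120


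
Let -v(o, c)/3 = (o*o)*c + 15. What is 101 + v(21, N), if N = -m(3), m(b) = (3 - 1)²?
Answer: 5348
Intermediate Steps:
m(b) = 4 (m(b) = 2² = 4)
N = -4 (N = -1*4 = -4)
v(o, c) = -45 - 3*c*o² (v(o, c) = -3*((o*o)*c + 15) = -3*(o²*c + 15) = -3*(c*o² + 15) = -3*(15 + c*o²) = -45 - 3*c*o²)
101 + v(21, N) = 101 + (-45 - 3*(-4)*21²) = 101 + (-45 - 3*(-4)*441) = 101 + (-45 + 5292) = 101 + 5247 = 5348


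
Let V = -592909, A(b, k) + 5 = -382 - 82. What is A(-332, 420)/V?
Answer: 469/592909 ≈ 0.00079102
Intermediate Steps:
A(b, k) = -469 (A(b, k) = -5 + (-382 - 82) = -5 - 464 = -469)
A(-332, 420)/V = -469/(-592909) = -469*(-1/592909) = 469/592909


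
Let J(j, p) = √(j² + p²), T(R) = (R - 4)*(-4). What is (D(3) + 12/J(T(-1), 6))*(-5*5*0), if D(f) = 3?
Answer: 0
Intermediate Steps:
T(R) = 16 - 4*R (T(R) = (-4 + R)*(-4) = 16 - 4*R)
(D(3) + 12/J(T(-1), 6))*(-5*5*0) = (3 + 12/(√((16 - 4*(-1))² + 6²)))*(-5*5*0) = (3 + 12/(√((16 + 4)² + 36)))*(-25*0) = (3 + 12/(√(20² + 36)))*0 = (3 + 12/(√(400 + 36)))*0 = (3 + 12/(√436))*0 = (3 + 12/((2*√109)))*0 = (3 + 12*(√109/218))*0 = (3 + 6*√109/109)*0 = 0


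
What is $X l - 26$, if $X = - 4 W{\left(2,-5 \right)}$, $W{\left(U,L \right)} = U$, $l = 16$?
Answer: $-154$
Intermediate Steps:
$X = -8$ ($X = \left(-4\right) 2 = -8$)
$X l - 26 = \left(-8\right) 16 - 26 = -128 - 26 = -154$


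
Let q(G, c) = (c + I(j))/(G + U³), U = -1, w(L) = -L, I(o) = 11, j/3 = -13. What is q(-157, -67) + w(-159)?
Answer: 12589/79 ≈ 159.35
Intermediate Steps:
j = -39 (j = 3*(-13) = -39)
q(G, c) = (11 + c)/(-1 + G) (q(G, c) = (c + 11)/(G + (-1)³) = (11 + c)/(G - 1) = (11 + c)/(-1 + G))
q(-157, -67) + w(-159) = (11 - 67)/(-1 - 157) - 1*(-159) = -56/(-158) + 159 = -1/158*(-56) + 159 = 28/79 + 159 = 12589/79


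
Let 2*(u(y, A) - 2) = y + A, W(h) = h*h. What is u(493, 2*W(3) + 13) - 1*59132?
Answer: -58868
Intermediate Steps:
W(h) = h**2
u(y, A) = 2 + A/2 + y/2 (u(y, A) = 2 + (y + A)/2 = 2 + (A + y)/2 = 2 + (A/2 + y/2) = 2 + A/2 + y/2)
u(493, 2*W(3) + 13) - 1*59132 = (2 + (2*3**2 + 13)/2 + (1/2)*493) - 1*59132 = (2 + (2*9 + 13)/2 + 493/2) - 59132 = (2 + (18 + 13)/2 + 493/2) - 59132 = (2 + (1/2)*31 + 493/2) - 59132 = (2 + 31/2 + 493/2) - 59132 = 264 - 59132 = -58868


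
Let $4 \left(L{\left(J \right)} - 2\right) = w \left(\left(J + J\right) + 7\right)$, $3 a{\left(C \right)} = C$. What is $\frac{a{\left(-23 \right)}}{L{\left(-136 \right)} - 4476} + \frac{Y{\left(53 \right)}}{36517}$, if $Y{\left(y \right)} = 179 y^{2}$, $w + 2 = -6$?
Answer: $\frac{2118227}{153816} \approx 13.771$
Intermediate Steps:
$a{\left(C \right)} = \frac{C}{3}$
$w = -8$ ($w = -2 - 6 = -8$)
$L{\left(J \right)} = -12 - 4 J$ ($L{\left(J \right)} = 2 + \frac{\left(-8\right) \left(\left(J + J\right) + 7\right)}{4} = 2 + \frac{\left(-8\right) \left(2 J + 7\right)}{4} = 2 + \frac{\left(-8\right) \left(7 + 2 J\right)}{4} = 2 + \frac{-56 - 16 J}{4} = 2 - \left(14 + 4 J\right) = -12 - 4 J$)
$\frac{a{\left(-23 \right)}}{L{\left(-136 \right)} - 4476} + \frac{Y{\left(53 \right)}}{36517} = \frac{\frac{1}{3} \left(-23\right)}{\left(-12 - -544\right) - 4476} + \frac{179 \cdot 53^{2}}{36517} = - \frac{23}{3 \left(\left(-12 + 544\right) - 4476\right)} + 179 \cdot 2809 \cdot \frac{1}{36517} = - \frac{23}{3 \left(532 - 4476\right)} + 502811 \cdot \frac{1}{36517} = - \frac{23}{3 \left(-3944\right)} + \frac{179}{13} = \left(- \frac{23}{3}\right) \left(- \frac{1}{3944}\right) + \frac{179}{13} = \frac{23}{11832} + \frac{179}{13} = \frac{2118227}{153816}$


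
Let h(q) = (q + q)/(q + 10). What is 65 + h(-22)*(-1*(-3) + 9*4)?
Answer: 208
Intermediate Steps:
h(q) = 2*q/(10 + q) (h(q) = (2*q)/(10 + q) = 2*q/(10 + q))
65 + h(-22)*(-1*(-3) + 9*4) = 65 + (2*(-22)/(10 - 22))*(-1*(-3) + 9*4) = 65 + (2*(-22)/(-12))*(3 + 36) = 65 + (2*(-22)*(-1/12))*39 = 65 + (11/3)*39 = 65 + 143 = 208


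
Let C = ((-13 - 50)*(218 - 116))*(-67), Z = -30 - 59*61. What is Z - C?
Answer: -434171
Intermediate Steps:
Z = -3629 (Z = -30 - 3599 = -3629)
C = 430542 (C = -63*102*(-67) = -6426*(-67) = 430542)
Z - C = -3629 - 1*430542 = -3629 - 430542 = -434171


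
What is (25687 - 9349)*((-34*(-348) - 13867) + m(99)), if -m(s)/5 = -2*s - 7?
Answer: -16501380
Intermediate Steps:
m(s) = 35 + 10*s (m(s) = -5*(-2*s - 7) = -5*(-7 - 2*s) = 35 + 10*s)
(25687 - 9349)*((-34*(-348) - 13867) + m(99)) = (25687 - 9349)*((-34*(-348) - 13867) + (35 + 10*99)) = 16338*((11832 - 13867) + (35 + 990)) = 16338*(-2035 + 1025) = 16338*(-1010) = -16501380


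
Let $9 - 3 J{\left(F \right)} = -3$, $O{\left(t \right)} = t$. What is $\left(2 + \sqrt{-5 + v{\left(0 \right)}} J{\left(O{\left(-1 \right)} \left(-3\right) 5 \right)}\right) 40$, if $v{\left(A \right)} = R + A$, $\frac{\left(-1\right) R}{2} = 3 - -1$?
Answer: $80 + 160 i \sqrt{13} \approx 80.0 + 576.89 i$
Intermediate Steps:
$R = -8$ ($R = - 2 \left(3 - -1\right) = - 2 \left(3 + 1\right) = \left(-2\right) 4 = -8$)
$v{\left(A \right)} = -8 + A$
$J{\left(F \right)} = 4$ ($J{\left(F \right)} = 3 - -1 = 3 + 1 = 4$)
$\left(2 + \sqrt{-5 + v{\left(0 \right)}} J{\left(O{\left(-1 \right)} \left(-3\right) 5 \right)}\right) 40 = \left(2 + \sqrt{-5 + \left(-8 + 0\right)} 4\right) 40 = \left(2 + \sqrt{-5 - 8} \cdot 4\right) 40 = \left(2 + \sqrt{-13} \cdot 4\right) 40 = \left(2 + i \sqrt{13} \cdot 4\right) 40 = \left(2 + 4 i \sqrt{13}\right) 40 = 80 + 160 i \sqrt{13}$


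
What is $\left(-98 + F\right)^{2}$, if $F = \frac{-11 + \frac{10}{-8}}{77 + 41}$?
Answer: $\frac{2144153025}{222784} \approx 9624.4$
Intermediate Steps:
$F = - \frac{49}{472}$ ($F = \frac{-11 + 10 \left(- \frac{1}{8}\right)}{118} = \left(-11 - \frac{5}{4}\right) \frac{1}{118} = \left(- \frac{49}{4}\right) \frac{1}{118} = - \frac{49}{472} \approx -0.10381$)
$\left(-98 + F\right)^{2} = \left(-98 - \frac{49}{472}\right)^{2} = \left(- \frac{46305}{472}\right)^{2} = \frac{2144153025}{222784}$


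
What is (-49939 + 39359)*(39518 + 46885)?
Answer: -914143740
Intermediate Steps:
(-49939 + 39359)*(39518 + 46885) = -10580*86403 = -914143740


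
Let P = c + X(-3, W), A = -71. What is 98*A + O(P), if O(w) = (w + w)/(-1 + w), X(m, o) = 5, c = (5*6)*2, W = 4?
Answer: -222591/32 ≈ -6956.0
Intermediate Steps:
c = 60 (c = 30*2 = 60)
P = 65 (P = 60 + 5 = 65)
O(w) = 2*w/(-1 + w) (O(w) = (2*w)/(-1 + w) = 2*w/(-1 + w))
98*A + O(P) = 98*(-71) + 2*65/(-1 + 65) = -6958 + 2*65/64 = -6958 + 2*65*(1/64) = -6958 + 65/32 = -222591/32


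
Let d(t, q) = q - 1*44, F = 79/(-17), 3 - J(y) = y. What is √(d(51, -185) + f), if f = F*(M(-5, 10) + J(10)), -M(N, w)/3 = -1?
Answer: 7*I*√1241/17 ≈ 14.506*I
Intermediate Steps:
M(N, w) = 3 (M(N, w) = -3*(-1) = 3)
J(y) = 3 - y
F = -79/17 (F = 79*(-1/17) = -79/17 ≈ -4.6471)
d(t, q) = -44 + q (d(t, q) = q - 44 = -44 + q)
f = 316/17 (f = -79*(3 + (3 - 1*10))/17 = -79*(3 + (3 - 10))/17 = -79*(3 - 7)/17 = -79/17*(-4) = 316/17 ≈ 18.588)
√(d(51, -185) + f) = √((-44 - 185) + 316/17) = √(-229 + 316/17) = √(-3577/17) = 7*I*√1241/17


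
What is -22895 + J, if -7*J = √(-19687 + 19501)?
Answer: -22895 - I*√186/7 ≈ -22895.0 - 1.9483*I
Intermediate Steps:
J = -I*√186/7 (J = -√(-19687 + 19501)/7 = -I*√186/7 ≈ -1.9483*I)
-22895 + J = -22895 - I*√186/7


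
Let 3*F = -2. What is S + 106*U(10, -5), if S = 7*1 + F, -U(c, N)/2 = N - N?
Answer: 19/3 ≈ 6.3333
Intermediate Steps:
F = -2/3 (F = (1/3)*(-2) = -2/3 ≈ -0.66667)
U(c, N) = 0 (U(c, N) = -2*(N - N) = -2*0 = 0)
S = 19/3 (S = 7*1 - 2/3 = 7 - 2/3 = 19/3 ≈ 6.3333)
S + 106*U(10, -5) = 19/3 + 106*0 = 19/3 + 0 = 19/3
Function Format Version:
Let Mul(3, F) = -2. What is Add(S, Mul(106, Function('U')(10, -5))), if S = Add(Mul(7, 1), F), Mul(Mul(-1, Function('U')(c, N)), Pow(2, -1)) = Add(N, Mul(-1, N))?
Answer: Rational(19, 3) ≈ 6.3333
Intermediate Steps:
F = Rational(-2, 3) (F = Mul(Rational(1, 3), -2) = Rational(-2, 3) ≈ -0.66667)
Function('U')(c, N) = 0 (Function('U')(c, N) = Mul(-2, Add(N, Mul(-1, N))) = Mul(-2, 0) = 0)
S = Rational(19, 3) (S = Add(Mul(7, 1), Rational(-2, 3)) = Add(7, Rational(-2, 3)) = Rational(19, 3) ≈ 6.3333)
Add(S, Mul(106, Function('U')(10, -5))) = Add(Rational(19, 3), Mul(106, 0)) = Add(Rational(19, 3), 0) = Rational(19, 3)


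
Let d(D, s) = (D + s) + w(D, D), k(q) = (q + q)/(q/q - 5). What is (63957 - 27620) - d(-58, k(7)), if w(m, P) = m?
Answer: 72913/2 ≈ 36457.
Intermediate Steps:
k(q) = -q/2 (k(q) = (2*q)/(1 - 5) = (2*q)/(-4) = (2*q)*(-1/4) = -q/2)
d(D, s) = s + 2*D (d(D, s) = (D + s) + D = s + 2*D)
(63957 - 27620) - d(-58, k(7)) = (63957 - 27620) - (-1/2*7 + 2*(-58)) = 36337 - (-7/2 - 116) = 36337 - 1*(-239/2) = 36337 + 239/2 = 72913/2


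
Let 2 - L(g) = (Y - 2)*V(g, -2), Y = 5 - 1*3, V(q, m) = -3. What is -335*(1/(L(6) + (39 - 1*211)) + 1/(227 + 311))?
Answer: 6164/4573 ≈ 1.3479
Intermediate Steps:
Y = 2 (Y = 5 - 3 = 2)
L(g) = 2 (L(g) = 2 - (2 - 2)*(-3) = 2 - 0*(-3) = 2 - 1*0 = 2 + 0 = 2)
-335*(1/(L(6) + (39 - 1*211)) + 1/(227 + 311)) = -335*(1/(2 + (39 - 1*211)) + 1/(227 + 311)) = -335*(1/(2 + (39 - 211)) + 1/538) = -335*(1/(2 - 172) + 1/538) = -335*(1/(-170) + 1/538) = -335*(-1/170 + 1/538) = -335*(-92/22865) = 6164/4573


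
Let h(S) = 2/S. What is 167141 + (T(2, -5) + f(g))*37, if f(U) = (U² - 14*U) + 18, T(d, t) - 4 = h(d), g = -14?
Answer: 182496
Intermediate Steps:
T(d, t) = 4 + 2/d
f(U) = 18 + U² - 14*U
167141 + (T(2, -5) + f(g))*37 = 167141 + ((4 + 2/2) + (18 + (-14)² - 14*(-14)))*37 = 167141 + ((4 + 2*(½)) + (18 + 196 + 196))*37 = 167141 + ((4 + 1) + 410)*37 = 167141 + (5 + 410)*37 = 167141 + 415*37 = 167141 + 15355 = 182496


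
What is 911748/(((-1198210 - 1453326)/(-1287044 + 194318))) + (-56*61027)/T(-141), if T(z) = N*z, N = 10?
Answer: 88364475413507/233666610 ≈ 3.7817e+5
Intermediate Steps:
T(z) = 10*z
911748/(((-1198210 - 1453326)/(-1287044 + 194318))) + (-56*61027)/T(-141) = 911748/(((-1198210 - 1453326)/(-1287044 + 194318))) + (-56*61027)/((10*(-141))) = 911748/((-2651536/(-1092726))) - 3417512/(-1410) = 911748/((-2651536*(-1/1092726))) - 3417512*(-1/1410) = 911748/(1325768/546363) + 1708756/705 = 911748*(546363/1325768) + 1708756/705 = 124536343131/331442 + 1708756/705 = 88364475413507/233666610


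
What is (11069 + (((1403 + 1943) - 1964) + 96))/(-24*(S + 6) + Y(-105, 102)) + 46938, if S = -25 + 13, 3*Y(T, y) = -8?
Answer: 19939353/424 ≈ 47027.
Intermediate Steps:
Y(T, y) = -8/3 (Y(T, y) = (1/3)*(-8) = -8/3)
S = -12
(11069 + (((1403 + 1943) - 1964) + 96))/(-24*(S + 6) + Y(-105, 102)) + 46938 = (11069 + (((1403 + 1943) - 1964) + 96))/(-24*(-12 + 6) - 8/3) + 46938 = (11069 + ((3346 - 1964) + 96))/(-24*(-6) - 8/3) + 46938 = (11069 + (1382 + 96))/(144 - 8/3) + 46938 = (11069 + 1478)/(424/3) + 46938 = 12547*(3/424) + 46938 = 37641/424 + 46938 = 19939353/424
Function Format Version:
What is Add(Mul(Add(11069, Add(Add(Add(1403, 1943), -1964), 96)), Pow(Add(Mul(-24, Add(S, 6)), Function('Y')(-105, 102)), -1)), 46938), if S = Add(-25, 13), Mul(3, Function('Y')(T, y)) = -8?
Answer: Rational(19939353, 424) ≈ 47027.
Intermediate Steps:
Function('Y')(T, y) = Rational(-8, 3) (Function('Y')(T, y) = Mul(Rational(1, 3), -8) = Rational(-8, 3))
S = -12
Add(Mul(Add(11069, Add(Add(Add(1403, 1943), -1964), 96)), Pow(Add(Mul(-24, Add(S, 6)), Function('Y')(-105, 102)), -1)), 46938) = Add(Mul(Add(11069, Add(Add(Add(1403, 1943), -1964), 96)), Pow(Add(Mul(-24, Add(-12, 6)), Rational(-8, 3)), -1)), 46938) = Add(Mul(Add(11069, Add(Add(3346, -1964), 96)), Pow(Add(Mul(-24, -6), Rational(-8, 3)), -1)), 46938) = Add(Mul(Add(11069, Add(1382, 96)), Pow(Add(144, Rational(-8, 3)), -1)), 46938) = Add(Mul(Add(11069, 1478), Pow(Rational(424, 3), -1)), 46938) = Add(Mul(12547, Rational(3, 424)), 46938) = Add(Rational(37641, 424), 46938) = Rational(19939353, 424)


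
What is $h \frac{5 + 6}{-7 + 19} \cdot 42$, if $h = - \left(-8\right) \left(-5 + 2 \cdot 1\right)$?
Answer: $-924$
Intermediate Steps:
$h = -24$ ($h = - \left(-8\right) \left(-5 + 2\right) = - \left(-8\right) \left(-3\right) = \left(-1\right) 24 = -24$)
$h \frac{5 + 6}{-7 + 19} \cdot 42 = - 24 \frac{5 + 6}{-7 + 19} \cdot 42 = - 24 \cdot \frac{11}{12} \cdot 42 = - 24 \cdot 11 \cdot \frac{1}{12} \cdot 42 = \left(-24\right) \frac{11}{12} \cdot 42 = \left(-22\right) 42 = -924$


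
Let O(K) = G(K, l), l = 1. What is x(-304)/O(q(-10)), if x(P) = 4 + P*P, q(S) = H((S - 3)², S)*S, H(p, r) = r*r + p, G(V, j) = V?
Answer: -9242/269 ≈ -34.357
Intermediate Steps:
H(p, r) = p + r² (H(p, r) = r² + p = p + r²)
q(S) = S*(S² + (-3 + S)²) (q(S) = ((S - 3)² + S²)*S = ((-3 + S)² + S²)*S = (S² + (-3 + S)²)*S = S*(S² + (-3 + S)²))
x(P) = 4 + P²
O(K) = K
x(-304)/O(q(-10)) = (4 + (-304)²)/((-10*((-10)² + (-3 - 10)²))) = (4 + 92416)/((-10*(100 + (-13)²))) = 92420/((-10*(100 + 169))) = 92420/((-10*269)) = 92420/(-2690) = 92420*(-1/2690) = -9242/269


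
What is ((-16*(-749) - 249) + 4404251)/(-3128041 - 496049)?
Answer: -2207993/1812045 ≈ -1.2185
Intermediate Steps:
((-16*(-749) - 249) + 4404251)/(-3128041 - 496049) = ((11984 - 249) + 4404251)/(-3624090) = (11735 + 4404251)*(-1/3624090) = 4415986*(-1/3624090) = -2207993/1812045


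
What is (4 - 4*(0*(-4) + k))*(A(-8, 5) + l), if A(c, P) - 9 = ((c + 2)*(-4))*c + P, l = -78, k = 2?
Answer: 1024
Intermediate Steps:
A(c, P) = 9 + P + c*(-8 - 4*c) (A(c, P) = 9 + (((c + 2)*(-4))*c + P) = 9 + (((2 + c)*(-4))*c + P) = 9 + ((-8 - 4*c)*c + P) = 9 + (c*(-8 - 4*c) + P) = 9 + (P + c*(-8 - 4*c)) = 9 + P + c*(-8 - 4*c))
(4 - 4*(0*(-4) + k))*(A(-8, 5) + l) = (4 - 4*(0*(-4) + 2))*((9 + 5 - 8*(-8) - 4*(-8)²) - 78) = (4 - 4*(0 + 2))*((9 + 5 + 64 - 4*64) - 78) = (4 - 4*2)*((9 + 5 + 64 - 256) - 78) = (4 - 8)*(-178 - 78) = -4*(-256) = 1024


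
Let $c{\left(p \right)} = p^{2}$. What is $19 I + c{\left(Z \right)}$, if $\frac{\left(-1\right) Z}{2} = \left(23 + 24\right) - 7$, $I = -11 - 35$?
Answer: $5526$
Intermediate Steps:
$I = -46$ ($I = -11 - 35 = -46$)
$Z = -80$ ($Z = - 2 \left(\left(23 + 24\right) - 7\right) = - 2 \left(47 - 7\right) = \left(-2\right) 40 = -80$)
$19 I + c{\left(Z \right)} = 19 \left(-46\right) + \left(-80\right)^{2} = -874 + 6400 = 5526$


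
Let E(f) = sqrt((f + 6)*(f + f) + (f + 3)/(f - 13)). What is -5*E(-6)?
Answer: -5*sqrt(57)/19 ≈ -1.9868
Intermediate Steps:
E(f) = sqrt((3 + f)/(-13 + f) + 2*f*(6 + f)) (E(f) = sqrt((6 + f)*(2*f) + (3 + f)/(-13 + f)) = sqrt(2*f*(6 + f) + (3 + f)/(-13 + f)) = sqrt((3 + f)/(-13 + f) + 2*f*(6 + f)))
-5*E(-6) = -5*sqrt(-1/(-13 - 6))*sqrt(3 + 12*(-13 - 6)*(6 - 6)) = -5*sqrt(-1/(-19))*sqrt(3 + 12*(-19)*0) = -5*sqrt(57)/19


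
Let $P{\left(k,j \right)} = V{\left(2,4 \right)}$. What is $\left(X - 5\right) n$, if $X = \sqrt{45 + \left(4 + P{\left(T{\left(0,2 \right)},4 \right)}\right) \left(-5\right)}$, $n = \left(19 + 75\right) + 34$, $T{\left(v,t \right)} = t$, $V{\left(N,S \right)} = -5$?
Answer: $-640 + 640 \sqrt{2} \approx 265.1$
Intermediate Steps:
$P{\left(k,j \right)} = -5$
$n = 128$ ($n = 94 + 34 = 128$)
$X = 5 \sqrt{2}$ ($X = \sqrt{45 + \left(4 - 5\right) \left(-5\right)} = \sqrt{45 - -5} = \sqrt{45 + 5} = \sqrt{50} = 5 \sqrt{2} \approx 7.0711$)
$\left(X - 5\right) n = \left(5 \sqrt{2} - 5\right) 128 = \left(-5 + 5 \sqrt{2}\right) 128 = -640 + 640 \sqrt{2}$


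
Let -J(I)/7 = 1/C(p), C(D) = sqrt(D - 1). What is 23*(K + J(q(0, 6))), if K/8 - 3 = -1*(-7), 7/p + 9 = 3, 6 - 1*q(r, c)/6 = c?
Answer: 1840 + 161*I*sqrt(78)/13 ≈ 1840.0 + 109.38*I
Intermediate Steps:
q(r, c) = 36 - 6*c
p = -7/6 (p = 7/(-9 + 3) = 7/(-6) = 7*(-1/6) = -7/6 ≈ -1.1667)
C(D) = sqrt(-1 + D)
K = 80 (K = 24 + 8*(-1*(-7)) = 24 + 8*7 = 24 + 56 = 80)
J(I) = 7*I*sqrt(78)/13 (J(I) = -7/sqrt(-1 - 7/6) = -7*(-I*sqrt(78)/13) = -(-7)*I*sqrt(78)/13 = 7*I*sqrt(78)/13)
23*(K + J(q(0, 6))) = 23*(80 + 7*I*sqrt(78)/13) = 1840 + 161*I*sqrt(78)/13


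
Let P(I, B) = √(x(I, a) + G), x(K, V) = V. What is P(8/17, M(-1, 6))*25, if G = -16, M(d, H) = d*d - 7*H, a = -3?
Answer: 25*I*√19 ≈ 108.97*I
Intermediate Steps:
M(d, H) = d² - 7*H
P(I, B) = I*√19 (P(I, B) = √(-3 - 16) = √(-19) = I*√19)
P(8/17, M(-1, 6))*25 = (I*√19)*25 = 25*I*√19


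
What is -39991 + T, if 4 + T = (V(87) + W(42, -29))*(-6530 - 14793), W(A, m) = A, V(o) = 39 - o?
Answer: 87943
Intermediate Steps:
T = 127934 (T = -4 + ((39 - 1*87) + 42)*(-6530 - 14793) = -4 + ((39 - 87) + 42)*(-21323) = -4 + (-48 + 42)*(-21323) = -4 - 6*(-21323) = -4 + 127938 = 127934)
-39991 + T = -39991 + 127934 = 87943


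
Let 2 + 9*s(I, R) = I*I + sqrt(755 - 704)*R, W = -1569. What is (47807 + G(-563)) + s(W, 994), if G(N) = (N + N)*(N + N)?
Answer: 14302906/9 + 994*sqrt(51)/9 ≈ 1.5900e+6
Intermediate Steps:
s(I, R) = -2/9 + I**2/9 + R*sqrt(51)/9 (s(I, R) = -2/9 + (I*I + sqrt(755 - 704)*R)/9 = -2/9 + (I**2 + sqrt(51)*R)/9 = -2/9 + (I**2 + R*sqrt(51))/9 = -2/9 + (I**2/9 + R*sqrt(51)/9) = -2/9 + I**2/9 + R*sqrt(51)/9)
G(N) = 4*N**2 (G(N) = (2*N)*(2*N) = 4*N**2)
(47807 + G(-563)) + s(W, 994) = (47807 + 4*(-563)**2) + (-2/9 + (1/9)*(-1569)**2 + (1/9)*994*sqrt(51)) = (47807 + 4*316969) + (-2/9 + (1/9)*2461761 + 994*sqrt(51)/9) = (47807 + 1267876) + (-2/9 + 273529 + 994*sqrt(51)/9) = 1315683 + (2461759/9 + 994*sqrt(51)/9) = 14302906/9 + 994*sqrt(51)/9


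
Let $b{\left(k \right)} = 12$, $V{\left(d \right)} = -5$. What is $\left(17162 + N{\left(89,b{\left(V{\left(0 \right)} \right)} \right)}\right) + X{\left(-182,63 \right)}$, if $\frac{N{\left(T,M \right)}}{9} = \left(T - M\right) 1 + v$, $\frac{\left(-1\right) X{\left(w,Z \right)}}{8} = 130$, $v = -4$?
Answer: $16779$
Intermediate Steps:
$X{\left(w,Z \right)} = -1040$ ($X{\left(w,Z \right)} = \left(-8\right) 130 = -1040$)
$N{\left(T,M \right)} = -36 - 9 M + 9 T$ ($N{\left(T,M \right)} = 9 \left(\left(T - M\right) 1 - 4\right) = 9 \left(\left(T - M\right) - 4\right) = 9 \left(-4 + T - M\right) = -36 - 9 M + 9 T$)
$\left(17162 + N{\left(89,b{\left(V{\left(0 \right)} \right)} \right)}\right) + X{\left(-182,63 \right)} = \left(17162 - -657\right) - 1040 = \left(17162 + 657\right) - 1040 = 17819 - 1040 = 16779$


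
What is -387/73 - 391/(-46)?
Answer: 467/146 ≈ 3.1986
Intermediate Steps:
-387/73 - 391/(-46) = -387*1/73 - 391*(-1/46) = -387/73 + 17/2 = 467/146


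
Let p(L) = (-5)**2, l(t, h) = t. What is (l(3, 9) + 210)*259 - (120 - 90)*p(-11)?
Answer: 54417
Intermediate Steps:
p(L) = 25
(l(3, 9) + 210)*259 - (120 - 90)*p(-11) = (3 + 210)*259 - (120 - 90)*25 = 213*259 - 30*25 = 55167 - 1*750 = 55167 - 750 = 54417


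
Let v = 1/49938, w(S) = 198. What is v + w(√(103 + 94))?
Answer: 9887725/49938 ≈ 198.00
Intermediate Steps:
v = 1/49938 ≈ 2.0025e-5
v + w(√(103 + 94)) = 1/49938 + 198 = 9887725/49938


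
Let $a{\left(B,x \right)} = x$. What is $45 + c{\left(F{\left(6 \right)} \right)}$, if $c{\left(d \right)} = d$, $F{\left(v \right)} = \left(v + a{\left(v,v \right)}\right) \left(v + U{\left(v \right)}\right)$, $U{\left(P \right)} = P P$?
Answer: $549$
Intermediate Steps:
$U{\left(P \right)} = P^{2}$
$F{\left(v \right)} = 2 v \left(v + v^{2}\right)$ ($F{\left(v \right)} = \left(v + v\right) \left(v + v^{2}\right) = 2 v \left(v + v^{2}\right)$)
$45 + c{\left(F{\left(6 \right)} \right)} = 45 + 2 \cdot 6^{2} \left(1 + 6\right) = 45 + 2 \cdot 36 \cdot 7 = 45 + 504 = 549$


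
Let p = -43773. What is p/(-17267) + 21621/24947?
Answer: 1465334838/430759849 ≈ 3.4017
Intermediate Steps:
p/(-17267) + 21621/24947 = -43773/(-17267) + 21621/24947 = -43773*(-1/17267) + 21621*(1/24947) = 43773/17267 + 21621/24947 = 1465334838/430759849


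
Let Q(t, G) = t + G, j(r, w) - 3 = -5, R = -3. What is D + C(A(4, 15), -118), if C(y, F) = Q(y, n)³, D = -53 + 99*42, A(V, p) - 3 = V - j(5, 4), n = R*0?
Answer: 4834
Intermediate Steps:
j(r, w) = -2 (j(r, w) = 3 - 5 = -2)
n = 0 (n = -3*0 = 0)
A(V, p) = 5 + V (A(V, p) = 3 + (V - 1*(-2)) = 3 + (V + 2) = 3 + (2 + V) = 5 + V)
D = 4105 (D = -53 + 4158 = 4105)
Q(t, G) = G + t
C(y, F) = y³ (C(y, F) = (0 + y)³ = y³)
D + C(A(4, 15), -118) = 4105 + (5 + 4)³ = 4105 + 9³ = 4105 + 729 = 4834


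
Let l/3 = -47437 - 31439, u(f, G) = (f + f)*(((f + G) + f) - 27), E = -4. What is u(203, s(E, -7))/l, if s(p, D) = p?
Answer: -3625/5634 ≈ -0.64342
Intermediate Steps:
u(f, G) = 2*f*(-27 + G + 2*f) (u(f, G) = (2*f)*(((G + f) + f) - 27) = (2*f)*((G + 2*f) - 27) = (2*f)*(-27 + G + 2*f) = 2*f*(-27 + G + 2*f))
l = -236628 (l = 3*(-47437 - 31439) = 3*(-78876) = -236628)
u(203, s(E, -7))/l = (2*203*(-27 - 4 + 2*203))/(-236628) = (2*203*(-27 - 4 + 406))*(-1/236628) = (2*203*375)*(-1/236628) = 152250*(-1/236628) = -3625/5634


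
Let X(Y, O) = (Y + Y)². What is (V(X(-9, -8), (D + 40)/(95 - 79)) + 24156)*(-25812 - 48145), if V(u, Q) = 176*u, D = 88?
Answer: -6003829260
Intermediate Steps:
X(Y, O) = 4*Y² (X(Y, O) = (2*Y)² = 4*Y²)
(V(X(-9, -8), (D + 40)/(95 - 79)) + 24156)*(-25812 - 48145) = (176*(4*(-9)²) + 24156)*(-25812 - 48145) = (176*(4*81) + 24156)*(-73957) = (176*324 + 24156)*(-73957) = (57024 + 24156)*(-73957) = 81180*(-73957) = -6003829260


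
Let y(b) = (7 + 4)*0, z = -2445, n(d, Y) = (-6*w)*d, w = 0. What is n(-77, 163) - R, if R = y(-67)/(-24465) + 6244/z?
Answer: 6244/2445 ≈ 2.5538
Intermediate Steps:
n(d, Y) = 0 (n(d, Y) = (-6*0)*d = 0*d = 0)
y(b) = 0 (y(b) = 11*0 = 0)
R = -6244/2445 (R = 0/(-24465) + 6244/(-2445) = 0*(-1/24465) + 6244*(-1/2445) = 0 - 6244/2445 = -6244/2445 ≈ -2.5538)
n(-77, 163) - R = 0 - 1*(-6244/2445) = 0 + 6244/2445 = 6244/2445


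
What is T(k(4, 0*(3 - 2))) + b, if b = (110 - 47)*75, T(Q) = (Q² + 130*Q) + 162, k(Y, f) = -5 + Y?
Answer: 4758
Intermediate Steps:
T(Q) = 162 + Q² + 130*Q
b = 4725 (b = 63*75 = 4725)
T(k(4, 0*(3 - 2))) + b = (162 + (-5 + 4)² + 130*(-5 + 4)) + 4725 = (162 + (-1)² + 130*(-1)) + 4725 = (162 + 1 - 130) + 4725 = 33 + 4725 = 4758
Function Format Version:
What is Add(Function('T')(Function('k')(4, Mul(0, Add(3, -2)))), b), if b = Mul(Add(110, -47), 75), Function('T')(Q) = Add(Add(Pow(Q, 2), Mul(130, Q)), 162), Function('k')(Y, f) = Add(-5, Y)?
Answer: 4758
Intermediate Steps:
Function('T')(Q) = Add(162, Pow(Q, 2), Mul(130, Q))
b = 4725 (b = Mul(63, 75) = 4725)
Add(Function('T')(Function('k')(4, Mul(0, Add(3, -2)))), b) = Add(Add(162, Pow(Add(-5, 4), 2), Mul(130, Add(-5, 4))), 4725) = Add(Add(162, Pow(-1, 2), Mul(130, -1)), 4725) = Add(Add(162, 1, -130), 4725) = Add(33, 4725) = 4758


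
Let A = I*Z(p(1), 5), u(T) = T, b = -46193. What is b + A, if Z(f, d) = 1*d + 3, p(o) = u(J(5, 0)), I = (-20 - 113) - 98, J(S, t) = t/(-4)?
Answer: -48041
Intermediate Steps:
J(S, t) = -t/4 (J(S, t) = t*(-¼) = -t/4)
I = -231 (I = -133 - 98 = -231)
p(o) = 0 (p(o) = -¼*0 = 0)
Z(f, d) = 3 + d (Z(f, d) = d + 3 = 3 + d)
A = -1848 (A = -231*(3 + 5) = -231*8 = -1848)
b + A = -46193 - 1848 = -48041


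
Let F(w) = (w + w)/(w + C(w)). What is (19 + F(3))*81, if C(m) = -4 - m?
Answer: 2835/2 ≈ 1417.5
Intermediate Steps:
F(w) = -w/2 (F(w) = (w + w)/(w + (-4 - w)) = (2*w)/(-4) = (2*w)*(-¼) = -w/2)
(19 + F(3))*81 = (19 - ½*3)*81 = (19 - 3/2)*81 = (35/2)*81 = 2835/2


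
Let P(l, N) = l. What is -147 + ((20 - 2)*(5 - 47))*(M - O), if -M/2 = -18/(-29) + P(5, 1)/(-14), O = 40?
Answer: 884253/29 ≈ 30491.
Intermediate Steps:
M = -107/203 (M = -2*(-18/(-29) + 5/(-14)) = -2*(-18*(-1/29) + 5*(-1/14)) = -2*(18/29 - 5/14) = -2*107/406 = -107/203 ≈ -0.52709)
-147 + ((20 - 2)*(5 - 47))*(M - O) = -147 + ((20 - 2)*(5 - 47))*(-107/203 - 1*40) = -147 + (18*(-42))*(-107/203 - 40) = -147 - 756*(-8227/203) = -147 + 888516/29 = 884253/29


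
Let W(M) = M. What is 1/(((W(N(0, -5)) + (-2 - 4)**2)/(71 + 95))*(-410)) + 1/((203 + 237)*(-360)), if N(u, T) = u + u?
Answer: -73081/6494400 ≈ -0.011253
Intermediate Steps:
N(u, T) = 2*u
1/(((W(N(0, -5)) + (-2 - 4)**2)/(71 + 95))*(-410)) + 1/((203 + 237)*(-360)) = 1/(((2*0 + (-2 - 4)**2)/(71 + 95))*(-410)) + 1/((203 + 237)*(-360)) = -1/410/((0 + (-6)**2)/166) - 1/360/440 = -1/410/((0 + 36)*(1/166)) + (1/440)*(-1/360) = -1/410/(36*(1/166)) - 1/158400 = -1/410/(18/83) - 1/158400 = (83/18)*(-1/410) - 1/158400 = -83/7380 - 1/158400 = -73081/6494400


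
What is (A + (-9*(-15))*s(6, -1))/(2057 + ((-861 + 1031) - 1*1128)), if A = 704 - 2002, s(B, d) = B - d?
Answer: -353/1099 ≈ -0.32120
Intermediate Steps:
A = -1298
(A + (-9*(-15))*s(6, -1))/(2057 + ((-861 + 1031) - 1*1128)) = (-1298 + (-9*(-15))*(6 - 1*(-1)))/(2057 + ((-861 + 1031) - 1*1128)) = (-1298 + 135*(6 + 1))/(2057 + (170 - 1128)) = (-1298 + 135*7)/(2057 - 958) = (-1298 + 945)/1099 = -353*1/1099 = -353/1099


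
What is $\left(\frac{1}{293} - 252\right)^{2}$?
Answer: $\frac{5451607225}{85849} \approx 63502.0$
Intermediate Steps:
$\left(\frac{1}{293} - 252\right)^{2} = \left(- \frac{73835}{293}\right)^{2} = \frac{5451607225}{85849}$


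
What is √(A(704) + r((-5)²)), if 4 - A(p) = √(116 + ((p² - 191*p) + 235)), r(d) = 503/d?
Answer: 3*√(67 - 25*√4463)/5 ≈ 24.024*I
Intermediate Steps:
A(p) = 4 - √(351 + p² - 191*p) (A(p) = 4 - √(116 + ((p² - 191*p) + 235)) = 4 - √(116 + (235 + p² - 191*p)) = 4 - √(351 + p² - 191*p))
√(A(704) + r((-5)²)) = √((4 - √(351 + 704² - 191*704)) + 503/((-5)²)) = √((4 - √(351 + 495616 - 134464)) + 503/25) = √((4 - √361503) + 503*(1/25)) = √((4 - 9*√4463) + 503/25) = √(603/25 - 9*√4463)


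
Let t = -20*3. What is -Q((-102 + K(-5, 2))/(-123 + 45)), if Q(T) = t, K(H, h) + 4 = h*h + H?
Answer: 60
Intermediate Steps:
K(H, h) = -4 + H + h² (K(H, h) = -4 + (h*h + H) = -4 + (h² + H) = -4 + (H + h²) = -4 + H + h²)
t = -60
Q(T) = -60
-Q((-102 + K(-5, 2))/(-123 + 45)) = -1*(-60) = 60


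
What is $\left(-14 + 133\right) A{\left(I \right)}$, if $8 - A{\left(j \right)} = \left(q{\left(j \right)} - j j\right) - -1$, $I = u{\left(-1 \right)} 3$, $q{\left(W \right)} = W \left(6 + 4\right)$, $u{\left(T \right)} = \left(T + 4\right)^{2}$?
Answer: $55454$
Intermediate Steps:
$u{\left(T \right)} = \left(4 + T\right)^{2}$
$q{\left(W \right)} = 10 W$ ($q{\left(W \right)} = W 10 = 10 W$)
$I = 27$ ($I = \left(4 - 1\right)^{2} \cdot 3 = 3^{2} \cdot 3 = 9 \cdot 3 = 27$)
$A{\left(j \right)} = 7 + j^{2} - 10 j$ ($A{\left(j \right)} = 8 - \left(\left(10 j - j j\right) - -1\right) = 8 - \left(\left(10 j - j^{2}\right) + 1\right) = 8 - \left(\left(- j^{2} + 10 j\right) + 1\right) = 8 - \left(1 - j^{2} + 10 j\right) = 7 + j^{2} - 10 j$)
$\left(-14 + 133\right) A{\left(I \right)} = \left(-14 + 133\right) \left(7 + 27^{2} - 270\right) = 119 \left(7 + 729 - 270\right) = 119 \cdot 466 = 55454$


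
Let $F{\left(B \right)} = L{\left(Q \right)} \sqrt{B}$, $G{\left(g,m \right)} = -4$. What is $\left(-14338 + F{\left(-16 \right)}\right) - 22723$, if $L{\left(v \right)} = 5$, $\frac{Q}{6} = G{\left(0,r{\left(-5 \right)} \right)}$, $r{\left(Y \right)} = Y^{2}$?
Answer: $-37061 + 20 i \approx -37061.0 + 20.0 i$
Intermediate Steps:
$Q = -24$ ($Q = 6 \left(-4\right) = -24$)
$F{\left(B \right)} = 5 \sqrt{B}$
$\left(-14338 + F{\left(-16 \right)}\right) - 22723 = \left(-14338 + 5 \sqrt{-16}\right) - 22723 = \left(-14338 + 5 \cdot 4 i\right) - 22723 = \left(-14338 + 20 i\right) - 22723 = -37061 + 20 i$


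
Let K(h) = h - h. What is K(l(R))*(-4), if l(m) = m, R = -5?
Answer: 0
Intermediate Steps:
K(h) = 0
K(l(R))*(-4) = 0*(-4) = 0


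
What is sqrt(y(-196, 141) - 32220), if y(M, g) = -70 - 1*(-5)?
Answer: I*sqrt(32285) ≈ 179.68*I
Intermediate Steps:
y(M, g) = -65 (y(M, g) = -70 + 5 = -65)
sqrt(y(-196, 141) - 32220) = sqrt(-65 - 32220) = sqrt(-32285) = I*sqrt(32285)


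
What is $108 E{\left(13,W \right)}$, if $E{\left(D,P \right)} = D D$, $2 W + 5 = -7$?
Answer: $18252$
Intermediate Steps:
$W = -6$ ($W = - \frac{5}{2} + \frac{1}{2} \left(-7\right) = - \frac{5}{2} - \frac{7}{2} = -6$)
$E{\left(D,P \right)} = D^{2}$
$108 E{\left(13,W \right)} = 108 \cdot 13^{2} = 108 \cdot 169 = 18252$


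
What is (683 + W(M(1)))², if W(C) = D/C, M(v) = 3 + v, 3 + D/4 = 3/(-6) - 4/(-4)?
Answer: 1852321/4 ≈ 4.6308e+5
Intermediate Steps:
D = -10 (D = -12 + 4*(3/(-6) - 4/(-4)) = -12 + 4*(3*(-⅙) - 4*(-¼)) = -12 + 4*(-½ + 1) = -12 + 4*(½) = -12 + 2 = -10)
W(C) = -10/C
(683 + W(M(1)))² = (683 - 10/(3 + 1))² = (683 - 10/4)² = (683 - 10*¼)² = (683 - 5/2)² = (1361/2)² = 1852321/4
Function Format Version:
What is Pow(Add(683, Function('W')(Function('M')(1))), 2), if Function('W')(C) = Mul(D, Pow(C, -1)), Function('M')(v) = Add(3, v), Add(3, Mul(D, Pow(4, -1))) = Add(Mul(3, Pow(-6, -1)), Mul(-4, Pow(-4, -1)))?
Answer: Rational(1852321, 4) ≈ 4.6308e+5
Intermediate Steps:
D = -10 (D = Add(-12, Mul(4, Add(Mul(3, Pow(-6, -1)), Mul(-4, Pow(-4, -1))))) = Add(-12, Mul(4, Add(Mul(3, Rational(-1, 6)), Mul(-4, Rational(-1, 4))))) = Add(-12, Mul(4, Add(Rational(-1, 2), 1))) = Add(-12, Mul(4, Rational(1, 2))) = Add(-12, 2) = -10)
Function('W')(C) = Mul(-10, Pow(C, -1))
Pow(Add(683, Function('W')(Function('M')(1))), 2) = Pow(Add(683, Mul(-10, Pow(Add(3, 1), -1))), 2) = Pow(Add(683, Mul(-10, Pow(4, -1))), 2) = Pow(Add(683, Mul(-10, Rational(1, 4))), 2) = Pow(Add(683, Rational(-5, 2)), 2) = Pow(Rational(1361, 2), 2) = Rational(1852321, 4)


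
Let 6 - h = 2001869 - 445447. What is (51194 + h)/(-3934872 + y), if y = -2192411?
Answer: 1505222/6127283 ≈ 0.24566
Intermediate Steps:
h = -1556416 (h = 6 - (2001869 - 445447) = 6 - 1*1556422 = 6 - 1556422 = -1556416)
(51194 + h)/(-3934872 + y) = (51194 - 1556416)/(-3934872 - 2192411) = -1505222/(-6127283) = -1505222*(-1/6127283) = 1505222/6127283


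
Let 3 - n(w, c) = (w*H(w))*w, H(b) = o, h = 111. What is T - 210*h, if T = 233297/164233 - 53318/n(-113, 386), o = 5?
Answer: -122190420571746/5242481593 ≈ -23308.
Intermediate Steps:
H(b) = 5
n(w, c) = 3 - 5*w**2 (n(w, c) = 3 - w*5*w = 3 - 5*w*w = 3 - 5*w**2)
T = 11825361084/5242481593 (T = 233297/164233 - 53318/(3 - 5*(-113)**2) = 233297*(1/164233) - 53318/(3 - 5*12769) = 233297/164233 - 53318/(3 - 63845) = 233297/164233 - 53318/(-63842) = 233297/164233 - 53318*(-1/63842) = 233297/164233 + 26659/31921 = 11825361084/5242481593 ≈ 2.2557)
T - 210*h = 11825361084/5242481593 - 210*111 = 11825361084/5242481593 - 23310 = -122190420571746/5242481593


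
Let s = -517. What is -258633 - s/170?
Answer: -43967093/170 ≈ -2.5863e+5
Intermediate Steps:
-258633 - s/170 = -258633 - (-517)/170 = -258633 - 1*(-517/170) = -258633 + 517/170 = -43967093/170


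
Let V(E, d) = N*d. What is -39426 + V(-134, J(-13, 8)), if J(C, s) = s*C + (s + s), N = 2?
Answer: -39602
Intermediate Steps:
J(C, s) = 2*s + C*s (J(C, s) = C*s + 2*s = 2*s + C*s)
V(E, d) = 2*d
-39426 + V(-134, J(-13, 8)) = -39426 + 2*(8*(2 - 13)) = -39426 + 2*(8*(-11)) = -39426 + 2*(-88) = -39426 - 176 = -39602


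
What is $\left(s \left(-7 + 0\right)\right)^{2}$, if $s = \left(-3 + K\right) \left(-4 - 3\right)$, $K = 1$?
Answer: $9604$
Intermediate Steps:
$s = 14$ ($s = \left(-3 + 1\right) \left(-4 - 3\right) = \left(-2\right) \left(-7\right) = 14$)
$\left(s \left(-7 + 0\right)\right)^{2} = \left(14 \left(-7 + 0\right)\right)^{2} = \left(14 \left(-7\right)\right)^{2} = \left(-98\right)^{2} = 9604$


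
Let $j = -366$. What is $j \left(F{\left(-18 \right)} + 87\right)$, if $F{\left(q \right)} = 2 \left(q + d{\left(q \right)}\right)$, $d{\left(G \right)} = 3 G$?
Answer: $20862$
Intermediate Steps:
$F{\left(q \right)} = 8 q$ ($F{\left(q \right)} = 2 \left(q + 3 q\right) = 2 \cdot 4 q = 8 q$)
$j \left(F{\left(-18 \right)} + 87\right) = - 366 \left(8 \left(-18\right) + 87\right) = - 366 \left(-144 + 87\right) = \left(-366\right) \left(-57\right) = 20862$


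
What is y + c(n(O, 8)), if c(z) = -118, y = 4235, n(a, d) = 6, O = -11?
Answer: 4117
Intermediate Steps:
y + c(n(O, 8)) = 4235 - 118 = 4117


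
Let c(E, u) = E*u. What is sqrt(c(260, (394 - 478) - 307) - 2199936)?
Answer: 34*I*sqrt(1991) ≈ 1517.1*I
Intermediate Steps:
sqrt(c(260, (394 - 478) - 307) - 2199936) = sqrt(260*((394 - 478) - 307) - 2199936) = sqrt(260*(-84 - 307) - 2199936) = sqrt(260*(-391) - 2199936) = sqrt(-101660 - 2199936) = sqrt(-2301596) = 34*I*sqrt(1991)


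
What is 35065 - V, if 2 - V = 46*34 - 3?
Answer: 36624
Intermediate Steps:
V = -1559 (V = 2 - (46*34 - 3) = 2 - (1564 - 3) = 2 - 1*1561 = 2 - 1561 = -1559)
35065 - V = 35065 - 1*(-1559) = 35065 + 1559 = 36624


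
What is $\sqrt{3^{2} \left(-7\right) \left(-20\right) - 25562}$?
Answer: $i \sqrt{24302} \approx 155.89 i$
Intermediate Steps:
$\sqrt{3^{2} \left(-7\right) \left(-20\right) - 25562} = \sqrt{9 \left(-7\right) \left(-20\right) - 25562} = \sqrt{\left(-63\right) \left(-20\right) - 25562} = \sqrt{1260 - 25562} = \sqrt{-24302} = i \sqrt{24302}$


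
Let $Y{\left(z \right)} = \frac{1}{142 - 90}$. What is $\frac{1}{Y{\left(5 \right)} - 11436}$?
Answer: $- \frac{52}{594671} \approx -8.7443 \cdot 10^{-5}$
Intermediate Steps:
$Y{\left(z \right)} = \frac{1}{52}$
$\frac{1}{Y{\left(5 \right)} - 11436} = \frac{1}{\frac{1}{52} - 11436} = \frac{1}{- \frac{594671}{52}} = - \frac{52}{594671}$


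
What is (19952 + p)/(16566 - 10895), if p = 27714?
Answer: 47666/5671 ≈ 8.4052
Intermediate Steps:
(19952 + p)/(16566 - 10895) = (19952 + 27714)/(16566 - 10895) = 47666/5671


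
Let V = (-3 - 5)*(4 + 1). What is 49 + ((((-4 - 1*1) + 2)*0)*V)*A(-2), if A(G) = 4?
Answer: 49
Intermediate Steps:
V = -40 (V = -8*5 = -40)
49 + ((((-4 - 1*1) + 2)*0)*V)*A(-2) = 49 + ((((-4 - 1*1) + 2)*0)*(-40))*4 = 49 + ((((-4 - 1) + 2)*0)*(-40))*4 = 49 + (((-5 + 2)*0)*(-40))*4 = 49 + (-3*0*(-40))*4 = 49 + (0*(-40))*4 = 49 + 0*4 = 49 + 0 = 49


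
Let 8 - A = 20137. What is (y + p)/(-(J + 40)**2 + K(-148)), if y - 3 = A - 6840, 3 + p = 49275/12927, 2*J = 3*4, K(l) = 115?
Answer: 116192996/8622309 ≈ 13.476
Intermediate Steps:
J = 6 (J = (3*4)/2 = (1/2)*12 = 6)
p = 3498/4309 (p = -3 + 49275/12927 = -3 + 49275*(1/12927) = -3 + 16425/4309 = 3498/4309 ≈ 0.81179)
A = -20129 (A = 8 - 1*20137 = 8 - 20137 = -20129)
y = -26966 (y = 3 + (-20129 - 6840) = 3 - 26969 = -26966)
(y + p)/(-(J + 40)**2 + K(-148)) = (-26966 + 3498/4309)/(-(6 + 40)**2 + 115) = -116192996/(4309*(-1*46**2 + 115)) = -116192996/(4309*(-1*2116 + 115)) = -116192996/(4309*(-2116 + 115)) = -116192996/4309/(-2001) = -116192996/4309*(-1/2001) = 116192996/8622309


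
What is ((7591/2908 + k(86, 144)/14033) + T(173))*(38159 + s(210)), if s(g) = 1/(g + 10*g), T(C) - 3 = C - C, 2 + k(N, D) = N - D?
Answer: 4033160171742853/18853279368 ≈ 2.1392e+5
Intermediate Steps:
k(N, D) = -2 + N - D (k(N, D) = -2 + (N - D) = -2 + N - D)
T(C) = 3 (T(C) = 3 + (C - C) = 3 + 0 = 3)
s(g) = 1/(11*g)
((7591/2908 + k(86, 144)/14033) + T(173))*(38159 + s(210)) = ((7591/2908 + (-2 + 86 - 1*144)/14033) + 3)*(38159 + (1/11)/210) = ((7591*(1/2908) + (-2 + 86 - 144)*(1/14033)) + 3)*(38159 + (1/11)*(1/210)) = ((7591/2908 - 60*1/14033) + 3)*(38159 + 1/2310) = ((7591/2908 - 60/14033) + 3)*(88147291/2310) = (106350023/40807964 + 3)*(88147291/2310) = (228773915/40807964)*(88147291/2310) = 4033160171742853/18853279368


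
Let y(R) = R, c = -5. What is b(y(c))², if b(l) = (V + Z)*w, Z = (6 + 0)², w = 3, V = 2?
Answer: 12996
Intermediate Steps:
Z = 36 (Z = 6² = 36)
b(l) = 114 (b(l) = (2 + 36)*3 = 38*3 = 114)
b(y(c))² = 114² = 12996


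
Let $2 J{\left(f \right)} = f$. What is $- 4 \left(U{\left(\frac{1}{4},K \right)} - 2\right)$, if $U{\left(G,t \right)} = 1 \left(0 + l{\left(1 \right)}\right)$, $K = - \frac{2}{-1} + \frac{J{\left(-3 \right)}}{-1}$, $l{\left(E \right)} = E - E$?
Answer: $8$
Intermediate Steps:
$J{\left(f \right)} = \frac{f}{2}$
$l{\left(E \right)} = 0$
$K = \frac{7}{2}$ ($K = - \frac{2}{-1} + \frac{\frac{1}{2} \left(-3\right)}{-1} = \left(-2\right) \left(-1\right) - - \frac{3}{2} = 2 + \frac{3}{2} = \frac{7}{2} \approx 3.5$)
$U{\left(G,t \right)} = 0$ ($U{\left(G,t \right)} = 1 \left(0 + 0\right) = 1 \cdot 0 = 0$)
$- 4 \left(U{\left(\frac{1}{4},K \right)} - 2\right) = - 4 \left(0 - 2\right) = - 4 \left(-2\right) = \left(-1\right) \left(-8\right) = 8$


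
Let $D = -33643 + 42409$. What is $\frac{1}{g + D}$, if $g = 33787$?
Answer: $\frac{1}{42553} \approx 2.35 \cdot 10^{-5}$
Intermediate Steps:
$D = 8766$
$\frac{1}{g + D} = \frac{1}{33787 + 8766} = \frac{1}{42553}$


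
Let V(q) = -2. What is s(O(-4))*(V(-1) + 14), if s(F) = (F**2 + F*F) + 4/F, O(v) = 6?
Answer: 872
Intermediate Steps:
s(F) = 2*F**2 + 4/F (s(F) = (F**2 + F**2) + 4/F = 2*F**2 + 4/F)
s(O(-4))*(V(-1) + 14) = (2*(2 + 6**3)/6)*(-2 + 14) = (2*(1/6)*(2 + 216))*12 = (2*(1/6)*218)*12 = (218/3)*12 = 872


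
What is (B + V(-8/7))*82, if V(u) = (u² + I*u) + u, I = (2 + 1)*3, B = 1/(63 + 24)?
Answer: -3534446/4263 ≈ -829.10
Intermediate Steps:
B = 1/87 ≈ 0.011494
I = 9 (I = 3*3 = 9)
V(u) = u² + 10*u (V(u) = (u² + 9*u) + u = u² + 10*u)
(B + V(-8/7))*82 = (1/87 + (-8/7)*(10 - 8/7))*82 = (1/87 + (-8*⅐)*(10 - 8*⅐))*82 = (1/87 - 8*(10 - 8/7)/7)*82 = (1/87 - 8/7*62/7)*82 = (1/87 - 496/49)*82 = -43103/4263*82 = -3534446/4263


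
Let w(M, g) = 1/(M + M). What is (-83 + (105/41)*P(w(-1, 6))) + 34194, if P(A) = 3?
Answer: 1398866/41 ≈ 34119.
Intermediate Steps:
w(M, g) = 1/(2*M)
(-83 + (105/41)*P(w(-1, 6))) + 34194 = (-83 + (105/41)*3) + 34194 = (-83 + 315/41) + 34194 = -3088/41 + 34194 = 1398866/41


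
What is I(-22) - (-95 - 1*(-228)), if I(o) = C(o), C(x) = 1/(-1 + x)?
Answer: -3060/23 ≈ -133.04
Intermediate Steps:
I(o) = 1/(-1 + o)
I(-22) - (-95 - 1*(-228)) = 1/(-1 - 22) - (-95 - 1*(-228)) = 1/(-23) - (-95 + 228) = -1/23 - 1*133 = -1/23 - 133 = -3060/23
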